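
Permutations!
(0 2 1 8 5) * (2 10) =(0 10 2 1 8 5) =[10, 8, 1, 3, 4, 0, 6, 7, 5, 9, 2]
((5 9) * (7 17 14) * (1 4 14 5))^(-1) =(1 9 5 17 7 14 4) =[0, 9, 2, 3, 1, 17, 6, 14, 8, 5, 10, 11, 12, 13, 4, 15, 16, 7]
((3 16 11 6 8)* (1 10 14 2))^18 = (1 14)(2 10)(3 6 16 8 11) = [0, 14, 10, 6, 4, 5, 16, 7, 11, 9, 2, 3, 12, 13, 1, 15, 8]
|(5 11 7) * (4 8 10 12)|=|(4 8 10 12)(5 11 7)|=12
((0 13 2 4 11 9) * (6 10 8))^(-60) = (13) = [0, 1, 2, 3, 4, 5, 6, 7, 8, 9, 10, 11, 12, 13]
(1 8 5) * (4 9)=(1 8 5)(4 9)=[0, 8, 2, 3, 9, 1, 6, 7, 5, 4]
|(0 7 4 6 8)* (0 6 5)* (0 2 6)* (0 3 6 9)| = 6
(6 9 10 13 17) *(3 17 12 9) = [0, 1, 2, 17, 4, 5, 3, 7, 8, 10, 13, 11, 9, 12, 14, 15, 16, 6] = (3 17 6)(9 10 13 12)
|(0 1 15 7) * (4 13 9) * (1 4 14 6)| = 9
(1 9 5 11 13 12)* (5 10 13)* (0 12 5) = (0 12 1 9 10 13 5 11) = [12, 9, 2, 3, 4, 11, 6, 7, 8, 10, 13, 0, 1, 5]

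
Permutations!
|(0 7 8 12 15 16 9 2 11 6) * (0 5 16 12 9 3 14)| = |(0 7 8 9 2 11 6 5 16 3 14)(12 15)| = 22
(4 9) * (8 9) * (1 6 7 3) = (1 6 7 3)(4 8 9) = [0, 6, 2, 1, 8, 5, 7, 3, 9, 4]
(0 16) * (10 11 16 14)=(0 14 10 11 16)=[14, 1, 2, 3, 4, 5, 6, 7, 8, 9, 11, 16, 12, 13, 10, 15, 0]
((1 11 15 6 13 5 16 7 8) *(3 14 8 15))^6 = (16)(1 11 3 14 8) = [0, 11, 2, 14, 4, 5, 6, 7, 1, 9, 10, 3, 12, 13, 8, 15, 16]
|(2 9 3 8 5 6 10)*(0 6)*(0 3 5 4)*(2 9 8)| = 9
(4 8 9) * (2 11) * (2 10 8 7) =(2 11 10 8 9 4 7) =[0, 1, 11, 3, 7, 5, 6, 2, 9, 4, 8, 10]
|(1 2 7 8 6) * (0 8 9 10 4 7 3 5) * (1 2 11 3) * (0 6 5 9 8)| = |(1 11 3 9 10 4 7 8 5 6 2)| = 11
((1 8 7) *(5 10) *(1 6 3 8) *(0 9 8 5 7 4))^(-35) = (10)(0 9 8 4) = [9, 1, 2, 3, 0, 5, 6, 7, 4, 8, 10]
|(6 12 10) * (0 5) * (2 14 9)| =6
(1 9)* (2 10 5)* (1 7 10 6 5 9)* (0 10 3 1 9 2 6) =(0 10 2)(1 9 7 3)(5 6) =[10, 9, 0, 1, 4, 6, 5, 3, 8, 7, 2]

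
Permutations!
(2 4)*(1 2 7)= (1 2 4 7)= [0, 2, 4, 3, 7, 5, 6, 1]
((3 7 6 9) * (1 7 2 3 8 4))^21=[0, 9, 3, 2, 6, 5, 4, 8, 7, 1]=(1 9)(2 3)(4 6)(7 8)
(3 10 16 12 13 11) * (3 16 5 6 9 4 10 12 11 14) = (3 12 13 14)(4 10 5 6 9)(11 16) = [0, 1, 2, 12, 10, 6, 9, 7, 8, 4, 5, 16, 13, 14, 3, 15, 11]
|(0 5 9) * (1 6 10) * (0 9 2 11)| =12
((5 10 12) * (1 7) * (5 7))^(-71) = [0, 7, 2, 3, 4, 1, 6, 12, 8, 9, 5, 11, 10] = (1 7 12 10 5)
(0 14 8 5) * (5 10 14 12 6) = (0 12 6 5)(8 10 14) = [12, 1, 2, 3, 4, 0, 5, 7, 10, 9, 14, 11, 6, 13, 8]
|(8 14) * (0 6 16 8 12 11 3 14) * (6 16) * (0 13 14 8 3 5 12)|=6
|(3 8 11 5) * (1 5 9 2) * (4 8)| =8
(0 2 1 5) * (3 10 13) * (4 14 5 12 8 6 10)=(0 2 1 12 8 6 10 13 3 4 14 5)=[2, 12, 1, 4, 14, 0, 10, 7, 6, 9, 13, 11, 8, 3, 5]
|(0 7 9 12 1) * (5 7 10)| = 7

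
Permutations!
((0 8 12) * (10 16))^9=(10 16)=[0, 1, 2, 3, 4, 5, 6, 7, 8, 9, 16, 11, 12, 13, 14, 15, 10]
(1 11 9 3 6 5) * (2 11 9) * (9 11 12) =[0, 11, 12, 6, 4, 1, 5, 7, 8, 3, 10, 2, 9] =(1 11 2 12 9 3 6 5)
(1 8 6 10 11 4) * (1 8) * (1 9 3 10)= (1 9 3 10 11 4 8 6)= [0, 9, 2, 10, 8, 5, 1, 7, 6, 3, 11, 4]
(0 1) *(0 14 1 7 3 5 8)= (0 7 3 5 8)(1 14)= [7, 14, 2, 5, 4, 8, 6, 3, 0, 9, 10, 11, 12, 13, 1]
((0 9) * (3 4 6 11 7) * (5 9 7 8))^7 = [5, 1, 2, 0, 7, 11, 3, 9, 6, 8, 10, 4] = (0 5 11 4 7 9 8 6 3)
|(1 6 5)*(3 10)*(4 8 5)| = |(1 6 4 8 5)(3 10)| = 10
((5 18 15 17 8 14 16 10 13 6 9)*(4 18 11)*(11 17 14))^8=(4 9 14 8 13 18 5 16 11 6 15 17 10)=[0, 1, 2, 3, 9, 16, 15, 7, 13, 14, 4, 6, 12, 18, 8, 17, 11, 10, 5]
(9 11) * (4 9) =(4 9 11) =[0, 1, 2, 3, 9, 5, 6, 7, 8, 11, 10, 4]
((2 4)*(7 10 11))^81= (11)(2 4)= [0, 1, 4, 3, 2, 5, 6, 7, 8, 9, 10, 11]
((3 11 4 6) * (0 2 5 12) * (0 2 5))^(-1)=[2, 1, 12, 6, 11, 0, 4, 7, 8, 9, 10, 3, 5]=(0 2 12 5)(3 6 4 11)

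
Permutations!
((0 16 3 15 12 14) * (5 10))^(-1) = [14, 1, 2, 16, 4, 10, 6, 7, 8, 9, 5, 11, 15, 13, 12, 3, 0] = (0 14 12 15 3 16)(5 10)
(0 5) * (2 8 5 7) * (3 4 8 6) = (0 7 2 6 3 4 8 5) = [7, 1, 6, 4, 8, 0, 3, 2, 5]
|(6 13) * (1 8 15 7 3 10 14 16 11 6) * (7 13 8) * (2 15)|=12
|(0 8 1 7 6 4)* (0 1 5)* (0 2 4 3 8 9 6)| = 10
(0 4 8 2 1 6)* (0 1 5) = [4, 6, 5, 3, 8, 0, 1, 7, 2] = (0 4 8 2 5)(1 6)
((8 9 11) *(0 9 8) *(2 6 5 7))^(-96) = (11) = [0, 1, 2, 3, 4, 5, 6, 7, 8, 9, 10, 11]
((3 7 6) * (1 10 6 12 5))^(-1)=(1 5 12 7 3 6 10)=[0, 5, 2, 6, 4, 12, 10, 3, 8, 9, 1, 11, 7]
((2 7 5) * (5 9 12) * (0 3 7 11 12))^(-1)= (0 9 7 3)(2 5 12 11)= [9, 1, 5, 0, 4, 12, 6, 3, 8, 7, 10, 2, 11]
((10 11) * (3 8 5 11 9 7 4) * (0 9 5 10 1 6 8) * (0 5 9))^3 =(1 10 4 11 8 7 5 6 9 3) =[0, 10, 2, 1, 11, 6, 9, 5, 7, 3, 4, 8]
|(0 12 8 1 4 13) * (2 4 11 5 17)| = |(0 12 8 1 11 5 17 2 4 13)| = 10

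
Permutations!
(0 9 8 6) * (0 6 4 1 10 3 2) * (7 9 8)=(0 8 4 1 10 3 2)(7 9)=[8, 10, 0, 2, 1, 5, 6, 9, 4, 7, 3]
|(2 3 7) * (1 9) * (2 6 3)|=6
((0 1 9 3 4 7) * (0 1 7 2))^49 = (9) = [0, 1, 2, 3, 4, 5, 6, 7, 8, 9]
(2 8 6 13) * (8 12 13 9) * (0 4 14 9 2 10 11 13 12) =[4, 1, 0, 3, 14, 5, 2, 7, 6, 8, 11, 13, 12, 10, 9] =(0 4 14 9 8 6 2)(10 11 13)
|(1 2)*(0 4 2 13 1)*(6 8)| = |(0 4 2)(1 13)(6 8)| = 6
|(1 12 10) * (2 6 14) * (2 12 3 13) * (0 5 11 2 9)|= 12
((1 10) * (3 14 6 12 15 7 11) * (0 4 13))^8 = (0 13 4)(3 14 6 12 15 7 11) = [13, 1, 2, 14, 0, 5, 12, 11, 8, 9, 10, 3, 15, 4, 6, 7]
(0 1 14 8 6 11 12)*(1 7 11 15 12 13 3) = [7, 14, 2, 1, 4, 5, 15, 11, 6, 9, 10, 13, 0, 3, 8, 12] = (0 7 11 13 3 1 14 8 6 15 12)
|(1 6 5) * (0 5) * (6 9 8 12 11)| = 8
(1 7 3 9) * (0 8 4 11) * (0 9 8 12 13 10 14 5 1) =(0 12 13 10 14 5 1 7 3 8 4 11 9) =[12, 7, 2, 8, 11, 1, 6, 3, 4, 0, 14, 9, 13, 10, 5]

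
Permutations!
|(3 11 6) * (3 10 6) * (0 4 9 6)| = |(0 4 9 6 10)(3 11)| = 10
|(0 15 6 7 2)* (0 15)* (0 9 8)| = |(0 9 8)(2 15 6 7)| = 12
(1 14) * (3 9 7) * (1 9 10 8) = (1 14 9 7 3 10 8) = [0, 14, 2, 10, 4, 5, 6, 3, 1, 7, 8, 11, 12, 13, 9]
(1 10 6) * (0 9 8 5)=(0 9 8 5)(1 10 6)=[9, 10, 2, 3, 4, 0, 1, 7, 5, 8, 6]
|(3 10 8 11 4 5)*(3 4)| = 4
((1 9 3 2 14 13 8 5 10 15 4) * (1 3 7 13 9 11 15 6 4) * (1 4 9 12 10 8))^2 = (1 15 3 14 10 9 13 11 4 2 12 6 7) = [0, 15, 12, 14, 2, 5, 7, 1, 8, 13, 9, 4, 6, 11, 10, 3]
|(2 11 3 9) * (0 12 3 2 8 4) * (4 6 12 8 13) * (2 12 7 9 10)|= |(0 8 6 7 9 13 4)(2 11 12 3 10)|= 35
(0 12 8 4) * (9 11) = [12, 1, 2, 3, 0, 5, 6, 7, 4, 11, 10, 9, 8] = (0 12 8 4)(9 11)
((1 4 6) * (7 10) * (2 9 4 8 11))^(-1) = [0, 6, 11, 3, 9, 5, 4, 10, 1, 2, 7, 8] = (1 6 4 9 2 11 8)(7 10)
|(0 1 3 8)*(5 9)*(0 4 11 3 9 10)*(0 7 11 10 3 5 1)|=|(1 9)(3 8 4 10 7 11 5)|=14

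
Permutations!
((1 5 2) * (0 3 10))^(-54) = (10) = [0, 1, 2, 3, 4, 5, 6, 7, 8, 9, 10]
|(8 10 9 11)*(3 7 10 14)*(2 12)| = |(2 12)(3 7 10 9 11 8 14)| = 14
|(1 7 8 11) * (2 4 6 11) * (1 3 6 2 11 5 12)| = |(1 7 8 11 3 6 5 12)(2 4)| = 8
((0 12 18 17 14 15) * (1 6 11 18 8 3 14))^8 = (0 8 14)(1 18 6 17 11)(3 15 12) = [8, 18, 2, 15, 4, 5, 17, 7, 14, 9, 10, 1, 3, 13, 0, 12, 16, 11, 6]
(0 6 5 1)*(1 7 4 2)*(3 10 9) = (0 6 5 7 4 2 1)(3 10 9) = [6, 0, 1, 10, 2, 7, 5, 4, 8, 3, 9]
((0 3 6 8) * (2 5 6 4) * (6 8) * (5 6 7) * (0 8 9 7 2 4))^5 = (0 3)(2 6)(5 7 9) = [3, 1, 6, 0, 4, 7, 2, 9, 8, 5]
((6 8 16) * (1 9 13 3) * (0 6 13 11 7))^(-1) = (0 7 11 9 1 3 13 16 8 6) = [7, 3, 2, 13, 4, 5, 0, 11, 6, 1, 10, 9, 12, 16, 14, 15, 8]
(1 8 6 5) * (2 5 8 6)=(1 6 8 2 5)=[0, 6, 5, 3, 4, 1, 8, 7, 2]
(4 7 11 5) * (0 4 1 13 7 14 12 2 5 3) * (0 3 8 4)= (1 13 7 11 8 4 14 12 2 5)= [0, 13, 5, 3, 14, 1, 6, 11, 4, 9, 10, 8, 2, 7, 12]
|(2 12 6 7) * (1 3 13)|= |(1 3 13)(2 12 6 7)|= 12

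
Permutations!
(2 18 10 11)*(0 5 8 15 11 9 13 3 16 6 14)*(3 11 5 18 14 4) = (0 18 10 9 13 11 2 14)(3 16 6 4)(5 8 15) = [18, 1, 14, 16, 3, 8, 4, 7, 15, 13, 9, 2, 12, 11, 0, 5, 6, 17, 10]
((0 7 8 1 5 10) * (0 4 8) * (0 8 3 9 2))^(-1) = (0 2 9 3 4 10 5 1 8 7) = [2, 8, 9, 4, 10, 1, 6, 0, 7, 3, 5]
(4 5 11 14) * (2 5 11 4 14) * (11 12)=(14)(2 5 4 12 11)=[0, 1, 5, 3, 12, 4, 6, 7, 8, 9, 10, 2, 11, 13, 14]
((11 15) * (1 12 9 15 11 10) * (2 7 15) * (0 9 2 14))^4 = [9, 15, 1, 3, 4, 5, 6, 12, 8, 14, 7, 11, 10, 13, 0, 2] = (0 9 14)(1 15 2)(7 12 10)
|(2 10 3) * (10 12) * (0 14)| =|(0 14)(2 12 10 3)| =4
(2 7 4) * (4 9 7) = [0, 1, 4, 3, 2, 5, 6, 9, 8, 7] = (2 4)(7 9)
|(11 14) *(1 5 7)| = 6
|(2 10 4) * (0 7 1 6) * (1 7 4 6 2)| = |(0 4 1 2 10 6)| = 6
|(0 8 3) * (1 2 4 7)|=12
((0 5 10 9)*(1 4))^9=[5, 4, 2, 3, 1, 10, 6, 7, 8, 0, 9]=(0 5 10 9)(1 4)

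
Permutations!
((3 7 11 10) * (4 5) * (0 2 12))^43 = (0 2 12)(3 10 11 7)(4 5) = [2, 1, 12, 10, 5, 4, 6, 3, 8, 9, 11, 7, 0]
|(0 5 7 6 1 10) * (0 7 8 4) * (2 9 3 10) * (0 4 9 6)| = 21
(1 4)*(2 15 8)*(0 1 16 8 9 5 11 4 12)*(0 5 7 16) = (0 1 12 5 11 4)(2 15 9 7 16 8) = [1, 12, 15, 3, 0, 11, 6, 16, 2, 7, 10, 4, 5, 13, 14, 9, 8]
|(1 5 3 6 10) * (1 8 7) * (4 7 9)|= 9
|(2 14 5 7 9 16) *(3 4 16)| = 8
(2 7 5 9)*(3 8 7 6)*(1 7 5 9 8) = (1 7 9 2 6 3)(5 8) = [0, 7, 6, 1, 4, 8, 3, 9, 5, 2]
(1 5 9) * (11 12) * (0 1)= (0 1 5 9)(11 12)= [1, 5, 2, 3, 4, 9, 6, 7, 8, 0, 10, 12, 11]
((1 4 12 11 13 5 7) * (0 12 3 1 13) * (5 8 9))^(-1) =(0 11 12)(1 3 4)(5 9 8 13 7) =[11, 3, 2, 4, 1, 9, 6, 5, 13, 8, 10, 12, 0, 7]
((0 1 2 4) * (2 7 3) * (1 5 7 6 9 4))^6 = (0 6 3)(1 7 4)(2 5 9) = [6, 7, 5, 0, 1, 9, 3, 4, 8, 2]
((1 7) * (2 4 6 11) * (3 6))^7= (1 7)(2 3 11 4 6)= [0, 7, 3, 11, 6, 5, 2, 1, 8, 9, 10, 4]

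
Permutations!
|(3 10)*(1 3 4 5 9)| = |(1 3 10 4 5 9)| = 6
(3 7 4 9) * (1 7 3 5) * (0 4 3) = (0 4 9 5 1 7 3) = [4, 7, 2, 0, 9, 1, 6, 3, 8, 5]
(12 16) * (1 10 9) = (1 10 9)(12 16) = [0, 10, 2, 3, 4, 5, 6, 7, 8, 1, 9, 11, 16, 13, 14, 15, 12]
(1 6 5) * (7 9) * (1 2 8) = (1 6 5 2 8)(7 9) = [0, 6, 8, 3, 4, 2, 5, 9, 1, 7]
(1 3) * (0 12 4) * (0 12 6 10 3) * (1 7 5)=(0 6 10 3 7 5 1)(4 12)=[6, 0, 2, 7, 12, 1, 10, 5, 8, 9, 3, 11, 4]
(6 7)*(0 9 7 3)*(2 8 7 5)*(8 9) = (0 8 7 6 3)(2 9 5) = [8, 1, 9, 0, 4, 2, 3, 6, 7, 5]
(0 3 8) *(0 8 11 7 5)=(0 3 11 7 5)=[3, 1, 2, 11, 4, 0, 6, 5, 8, 9, 10, 7]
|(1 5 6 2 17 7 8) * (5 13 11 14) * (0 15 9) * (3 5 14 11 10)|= 30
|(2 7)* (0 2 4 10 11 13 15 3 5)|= |(0 2 7 4 10 11 13 15 3 5)|= 10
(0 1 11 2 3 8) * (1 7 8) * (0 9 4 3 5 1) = (0 7 8 9 4 3)(1 11 2 5) = [7, 11, 5, 0, 3, 1, 6, 8, 9, 4, 10, 2]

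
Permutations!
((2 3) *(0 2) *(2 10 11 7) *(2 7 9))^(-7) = [3, 1, 9, 2, 4, 5, 6, 7, 8, 11, 0, 10] = (0 3 2 9 11 10)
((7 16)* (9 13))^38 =[0, 1, 2, 3, 4, 5, 6, 7, 8, 9, 10, 11, 12, 13, 14, 15, 16] =(16)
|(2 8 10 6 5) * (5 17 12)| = |(2 8 10 6 17 12 5)| = 7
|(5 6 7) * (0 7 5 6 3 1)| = |(0 7 6 5 3 1)| = 6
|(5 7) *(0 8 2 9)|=|(0 8 2 9)(5 7)|=4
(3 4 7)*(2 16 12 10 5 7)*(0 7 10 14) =[7, 1, 16, 4, 2, 10, 6, 3, 8, 9, 5, 11, 14, 13, 0, 15, 12] =(0 7 3 4 2 16 12 14)(5 10)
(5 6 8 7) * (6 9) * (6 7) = (5 9 7)(6 8) = [0, 1, 2, 3, 4, 9, 8, 5, 6, 7]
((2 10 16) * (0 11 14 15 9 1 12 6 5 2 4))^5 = (0 1 10 14 6 4 9 2 11 12 16 15 5) = [1, 10, 11, 3, 9, 0, 4, 7, 8, 2, 14, 12, 16, 13, 6, 5, 15]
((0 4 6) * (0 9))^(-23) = [4, 1, 2, 3, 6, 5, 9, 7, 8, 0] = (0 4 6 9)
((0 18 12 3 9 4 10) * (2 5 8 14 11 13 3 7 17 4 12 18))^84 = [0, 1, 2, 3, 4, 5, 6, 7, 8, 9, 10, 11, 12, 13, 14, 15, 16, 17, 18] = (18)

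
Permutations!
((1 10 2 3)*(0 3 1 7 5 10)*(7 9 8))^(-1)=(0 1 2 10 5 7 8 9 3)=[1, 2, 10, 0, 4, 7, 6, 8, 9, 3, 5]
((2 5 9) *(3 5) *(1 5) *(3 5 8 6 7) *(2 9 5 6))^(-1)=[0, 3, 8, 7, 4, 5, 2, 6, 1, 9]=(9)(1 3 7 6 2 8)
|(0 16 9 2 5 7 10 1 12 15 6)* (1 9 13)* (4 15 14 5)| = |(0 16 13 1 12 14 5 7 10 9 2 4 15 6)| = 14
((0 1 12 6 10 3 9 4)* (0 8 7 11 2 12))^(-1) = (0 1)(2 11 7 8 4 9 3 10 6 12) = [1, 0, 11, 10, 9, 5, 12, 8, 4, 3, 6, 7, 2]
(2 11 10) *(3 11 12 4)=(2 12 4 3 11 10)=[0, 1, 12, 11, 3, 5, 6, 7, 8, 9, 2, 10, 4]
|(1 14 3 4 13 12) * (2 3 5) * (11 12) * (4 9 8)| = 11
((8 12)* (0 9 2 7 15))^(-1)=(0 15 7 2 9)(8 12)=[15, 1, 9, 3, 4, 5, 6, 2, 12, 0, 10, 11, 8, 13, 14, 7]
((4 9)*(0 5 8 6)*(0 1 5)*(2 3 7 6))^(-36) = (9)(1 6 7 3 2 8 5) = [0, 6, 8, 2, 4, 1, 7, 3, 5, 9]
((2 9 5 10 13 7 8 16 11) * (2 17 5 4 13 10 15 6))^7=[0, 1, 11, 3, 5, 7, 16, 6, 2, 17, 10, 4, 12, 15, 14, 8, 9, 13]=(2 11 4 5 7 6 16 9 17 13 15 8)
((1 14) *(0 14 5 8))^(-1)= (0 8 5 1 14)= [8, 14, 2, 3, 4, 1, 6, 7, 5, 9, 10, 11, 12, 13, 0]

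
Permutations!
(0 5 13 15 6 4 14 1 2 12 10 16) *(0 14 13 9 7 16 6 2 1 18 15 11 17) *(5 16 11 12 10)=(0 16 14 18 15 2 10 6 4 13 12 5 9 7 11 17)=[16, 1, 10, 3, 13, 9, 4, 11, 8, 7, 6, 17, 5, 12, 18, 2, 14, 0, 15]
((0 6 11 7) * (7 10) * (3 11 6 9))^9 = (0 11)(3 7)(9 10) = [11, 1, 2, 7, 4, 5, 6, 3, 8, 10, 9, 0]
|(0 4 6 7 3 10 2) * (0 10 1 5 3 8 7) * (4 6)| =|(0 6)(1 5 3)(2 10)(7 8)| =6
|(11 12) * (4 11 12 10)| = 3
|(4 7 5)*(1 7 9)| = |(1 7 5 4 9)| = 5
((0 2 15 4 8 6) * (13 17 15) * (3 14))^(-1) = (0 6 8 4 15 17 13 2)(3 14) = [6, 1, 0, 14, 15, 5, 8, 7, 4, 9, 10, 11, 12, 2, 3, 17, 16, 13]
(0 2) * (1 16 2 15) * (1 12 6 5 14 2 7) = (0 15 12 6 5 14 2)(1 16 7) = [15, 16, 0, 3, 4, 14, 5, 1, 8, 9, 10, 11, 6, 13, 2, 12, 7]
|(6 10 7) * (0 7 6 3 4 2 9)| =6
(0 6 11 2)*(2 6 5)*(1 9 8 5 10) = [10, 9, 0, 3, 4, 2, 11, 7, 5, 8, 1, 6] = (0 10 1 9 8 5 2)(6 11)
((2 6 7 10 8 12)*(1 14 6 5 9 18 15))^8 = [0, 5, 7, 3, 4, 10, 18, 15, 14, 8, 1, 11, 6, 13, 9, 2, 16, 17, 12] = (1 5 10)(2 7 15)(6 18 12)(8 14 9)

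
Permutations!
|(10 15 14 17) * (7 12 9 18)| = |(7 12 9 18)(10 15 14 17)| = 4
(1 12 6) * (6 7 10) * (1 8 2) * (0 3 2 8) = [3, 12, 1, 2, 4, 5, 0, 10, 8, 9, 6, 11, 7] = (0 3 2 1 12 7 10 6)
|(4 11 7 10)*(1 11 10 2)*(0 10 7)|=|(0 10 4 7 2 1 11)|=7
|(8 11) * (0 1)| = |(0 1)(8 11)| = 2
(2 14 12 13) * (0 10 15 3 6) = (0 10 15 3 6)(2 14 12 13) = [10, 1, 14, 6, 4, 5, 0, 7, 8, 9, 15, 11, 13, 2, 12, 3]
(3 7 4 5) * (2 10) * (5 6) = [0, 1, 10, 7, 6, 3, 5, 4, 8, 9, 2] = (2 10)(3 7 4 6 5)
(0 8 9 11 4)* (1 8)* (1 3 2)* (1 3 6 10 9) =(0 6 10 9 11 4)(1 8)(2 3) =[6, 8, 3, 2, 0, 5, 10, 7, 1, 11, 9, 4]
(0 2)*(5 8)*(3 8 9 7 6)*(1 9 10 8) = (0 2)(1 9 7 6 3)(5 10 8) = [2, 9, 0, 1, 4, 10, 3, 6, 5, 7, 8]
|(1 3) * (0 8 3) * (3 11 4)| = |(0 8 11 4 3 1)| = 6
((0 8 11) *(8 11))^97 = [11, 1, 2, 3, 4, 5, 6, 7, 8, 9, 10, 0] = (0 11)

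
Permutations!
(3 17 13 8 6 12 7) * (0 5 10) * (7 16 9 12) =(0 5 10)(3 17 13 8 6 7)(9 12 16) =[5, 1, 2, 17, 4, 10, 7, 3, 6, 12, 0, 11, 16, 8, 14, 15, 9, 13]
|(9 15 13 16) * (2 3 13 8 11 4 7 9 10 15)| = 11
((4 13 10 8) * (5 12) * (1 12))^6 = (4 10)(8 13) = [0, 1, 2, 3, 10, 5, 6, 7, 13, 9, 4, 11, 12, 8]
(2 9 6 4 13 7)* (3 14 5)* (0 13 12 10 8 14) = (0 13 7 2 9 6 4 12 10 8 14 5 3) = [13, 1, 9, 0, 12, 3, 4, 2, 14, 6, 8, 11, 10, 7, 5]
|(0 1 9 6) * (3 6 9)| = 4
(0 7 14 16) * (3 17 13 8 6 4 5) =(0 7 14 16)(3 17 13 8 6 4 5) =[7, 1, 2, 17, 5, 3, 4, 14, 6, 9, 10, 11, 12, 8, 16, 15, 0, 13]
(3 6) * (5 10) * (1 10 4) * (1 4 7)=(1 10 5 7)(3 6)=[0, 10, 2, 6, 4, 7, 3, 1, 8, 9, 5]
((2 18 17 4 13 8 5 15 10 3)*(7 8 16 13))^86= (2 5 17 10 7)(3 8 18 15 4)= [0, 1, 5, 8, 3, 17, 6, 2, 18, 9, 7, 11, 12, 13, 14, 4, 16, 10, 15]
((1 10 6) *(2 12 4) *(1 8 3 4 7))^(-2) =(1 12 4 8 10 7 2 3 6) =[0, 12, 3, 6, 8, 5, 1, 2, 10, 9, 7, 11, 4]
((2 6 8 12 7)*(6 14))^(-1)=(2 7 12 8 6 14)=[0, 1, 7, 3, 4, 5, 14, 12, 6, 9, 10, 11, 8, 13, 2]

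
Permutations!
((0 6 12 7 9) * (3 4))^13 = [7, 1, 2, 4, 3, 5, 9, 6, 8, 12, 10, 11, 0] = (0 7 6 9 12)(3 4)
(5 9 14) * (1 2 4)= [0, 2, 4, 3, 1, 9, 6, 7, 8, 14, 10, 11, 12, 13, 5]= (1 2 4)(5 9 14)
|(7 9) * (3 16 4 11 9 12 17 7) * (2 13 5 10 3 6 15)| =|(2 13 5 10 3 16 4 11 9 6 15)(7 12 17)| =33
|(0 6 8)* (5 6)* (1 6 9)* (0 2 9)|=|(0 5)(1 6 8 2 9)|=10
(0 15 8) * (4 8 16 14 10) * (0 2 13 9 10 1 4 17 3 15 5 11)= (0 5 11)(1 4 8 2 13 9 10 17 3 15 16 14)= [5, 4, 13, 15, 8, 11, 6, 7, 2, 10, 17, 0, 12, 9, 1, 16, 14, 3]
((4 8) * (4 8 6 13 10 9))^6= (4 6 13 10 9)= [0, 1, 2, 3, 6, 5, 13, 7, 8, 4, 9, 11, 12, 10]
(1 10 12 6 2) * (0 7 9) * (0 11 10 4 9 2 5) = (0 7 2 1 4 9 11 10 12 6 5) = [7, 4, 1, 3, 9, 0, 5, 2, 8, 11, 12, 10, 6]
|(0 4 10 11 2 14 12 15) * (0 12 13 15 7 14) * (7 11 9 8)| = |(0 4 10 9 8 7 14 13 15 12 11 2)| = 12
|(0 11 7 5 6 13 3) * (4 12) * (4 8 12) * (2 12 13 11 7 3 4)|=30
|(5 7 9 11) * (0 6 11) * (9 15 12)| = |(0 6 11 5 7 15 12 9)| = 8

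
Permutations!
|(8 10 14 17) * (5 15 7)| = |(5 15 7)(8 10 14 17)| = 12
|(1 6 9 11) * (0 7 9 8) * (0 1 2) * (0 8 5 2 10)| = 5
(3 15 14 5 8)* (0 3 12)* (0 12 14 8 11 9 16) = (0 3 15 8 14 5 11 9 16) = [3, 1, 2, 15, 4, 11, 6, 7, 14, 16, 10, 9, 12, 13, 5, 8, 0]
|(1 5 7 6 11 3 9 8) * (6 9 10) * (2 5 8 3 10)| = |(1 8)(2 5 7 9 3)(6 11 10)| = 30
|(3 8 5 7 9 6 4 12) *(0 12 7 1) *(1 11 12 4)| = 30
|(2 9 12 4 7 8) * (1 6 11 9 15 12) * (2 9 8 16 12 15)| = 20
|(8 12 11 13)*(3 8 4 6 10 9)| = |(3 8 12 11 13 4 6 10 9)| = 9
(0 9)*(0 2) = (0 9 2) = [9, 1, 0, 3, 4, 5, 6, 7, 8, 2]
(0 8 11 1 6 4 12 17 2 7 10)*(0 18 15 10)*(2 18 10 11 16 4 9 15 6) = (0 8 16 4 12 17 18 6 9 15 11 1 2 7) = [8, 2, 7, 3, 12, 5, 9, 0, 16, 15, 10, 1, 17, 13, 14, 11, 4, 18, 6]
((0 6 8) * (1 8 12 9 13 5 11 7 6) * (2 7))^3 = (2 12 5 7 9 11 6 13) = [0, 1, 12, 3, 4, 7, 13, 9, 8, 11, 10, 6, 5, 2]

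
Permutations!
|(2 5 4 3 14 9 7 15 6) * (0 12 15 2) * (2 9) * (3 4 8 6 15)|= |(15)(0 12 3 14 2 5 8 6)(7 9)|= 8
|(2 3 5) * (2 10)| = |(2 3 5 10)| = 4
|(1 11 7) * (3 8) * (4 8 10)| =12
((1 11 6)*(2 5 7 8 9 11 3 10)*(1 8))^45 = [0, 2, 1, 5, 4, 3, 8, 10, 9, 11, 7, 6] = (1 2)(3 5)(6 8 9 11)(7 10)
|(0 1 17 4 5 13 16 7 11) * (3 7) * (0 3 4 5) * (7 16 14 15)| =|(0 1 17 5 13 14 15 7 11 3 16 4)| =12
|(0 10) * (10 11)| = 3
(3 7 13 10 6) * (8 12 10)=[0, 1, 2, 7, 4, 5, 3, 13, 12, 9, 6, 11, 10, 8]=(3 7 13 8 12 10 6)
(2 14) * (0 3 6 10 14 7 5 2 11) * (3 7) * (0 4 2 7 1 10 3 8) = (0 1 10 14 11 4 2 8)(3 6)(5 7) = [1, 10, 8, 6, 2, 7, 3, 5, 0, 9, 14, 4, 12, 13, 11]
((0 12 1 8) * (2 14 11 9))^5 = (0 12 1 8)(2 14 11 9) = [12, 8, 14, 3, 4, 5, 6, 7, 0, 2, 10, 9, 1, 13, 11]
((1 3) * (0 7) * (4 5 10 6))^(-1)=(0 7)(1 3)(4 6 10 5)=[7, 3, 2, 1, 6, 4, 10, 0, 8, 9, 5]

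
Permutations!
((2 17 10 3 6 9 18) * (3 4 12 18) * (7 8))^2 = (2 10 12)(3 9 6)(4 18 17) = [0, 1, 10, 9, 18, 5, 3, 7, 8, 6, 12, 11, 2, 13, 14, 15, 16, 4, 17]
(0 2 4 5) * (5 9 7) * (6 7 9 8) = (9)(0 2 4 8 6 7 5) = [2, 1, 4, 3, 8, 0, 7, 5, 6, 9]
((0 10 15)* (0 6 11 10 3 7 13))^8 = [0, 1, 2, 3, 4, 5, 6, 7, 8, 9, 10, 11, 12, 13, 14, 15] = (15)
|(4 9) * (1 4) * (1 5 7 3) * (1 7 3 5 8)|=12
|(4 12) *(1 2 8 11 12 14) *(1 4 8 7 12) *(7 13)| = 14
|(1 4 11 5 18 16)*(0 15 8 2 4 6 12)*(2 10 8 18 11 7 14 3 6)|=12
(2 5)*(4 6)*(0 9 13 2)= (0 9 13 2 5)(4 6)= [9, 1, 5, 3, 6, 0, 4, 7, 8, 13, 10, 11, 12, 2]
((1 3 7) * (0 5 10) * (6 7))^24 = (10) = [0, 1, 2, 3, 4, 5, 6, 7, 8, 9, 10]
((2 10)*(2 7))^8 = (2 7 10) = [0, 1, 7, 3, 4, 5, 6, 10, 8, 9, 2]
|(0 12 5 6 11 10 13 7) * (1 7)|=9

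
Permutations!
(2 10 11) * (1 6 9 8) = (1 6 9 8)(2 10 11) = [0, 6, 10, 3, 4, 5, 9, 7, 1, 8, 11, 2]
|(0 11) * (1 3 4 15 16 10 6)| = 14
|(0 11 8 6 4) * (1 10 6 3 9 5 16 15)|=12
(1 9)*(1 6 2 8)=(1 9 6 2 8)=[0, 9, 8, 3, 4, 5, 2, 7, 1, 6]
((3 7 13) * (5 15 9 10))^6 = (5 9)(10 15) = [0, 1, 2, 3, 4, 9, 6, 7, 8, 5, 15, 11, 12, 13, 14, 10]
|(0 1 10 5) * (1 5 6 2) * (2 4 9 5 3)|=|(0 3 2 1 10 6 4 9 5)|=9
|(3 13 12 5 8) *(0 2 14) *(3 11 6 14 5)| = 21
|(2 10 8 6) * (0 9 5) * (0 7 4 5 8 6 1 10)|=21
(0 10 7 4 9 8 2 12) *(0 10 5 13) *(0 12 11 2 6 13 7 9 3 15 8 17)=(0 5 7 4 3 15 8 6 13 12 10 9 17)(2 11)=[5, 1, 11, 15, 3, 7, 13, 4, 6, 17, 9, 2, 10, 12, 14, 8, 16, 0]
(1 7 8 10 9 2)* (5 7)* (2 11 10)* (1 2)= (1 5 7 8)(9 11 10)= [0, 5, 2, 3, 4, 7, 6, 8, 1, 11, 9, 10]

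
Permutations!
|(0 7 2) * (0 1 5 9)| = |(0 7 2 1 5 9)| = 6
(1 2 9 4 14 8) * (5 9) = [0, 2, 5, 3, 14, 9, 6, 7, 1, 4, 10, 11, 12, 13, 8] = (1 2 5 9 4 14 8)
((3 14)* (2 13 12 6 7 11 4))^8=[0, 1, 13, 3, 2, 5, 7, 11, 8, 9, 10, 4, 6, 12, 14]=(14)(2 13 12 6 7 11 4)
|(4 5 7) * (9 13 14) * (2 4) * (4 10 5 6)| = 12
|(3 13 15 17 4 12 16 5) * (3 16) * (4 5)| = 8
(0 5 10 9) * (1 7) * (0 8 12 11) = (0 5 10 9 8 12 11)(1 7) = [5, 7, 2, 3, 4, 10, 6, 1, 12, 8, 9, 0, 11]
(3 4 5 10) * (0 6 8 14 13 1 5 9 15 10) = (0 6 8 14 13 1 5)(3 4 9 15 10) = [6, 5, 2, 4, 9, 0, 8, 7, 14, 15, 3, 11, 12, 1, 13, 10]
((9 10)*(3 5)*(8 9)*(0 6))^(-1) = (0 6)(3 5)(8 10 9) = [6, 1, 2, 5, 4, 3, 0, 7, 10, 8, 9]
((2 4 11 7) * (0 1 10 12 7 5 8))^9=(0 8 5 11 4 2 7 12 10 1)=[8, 0, 7, 3, 2, 11, 6, 12, 5, 9, 1, 4, 10]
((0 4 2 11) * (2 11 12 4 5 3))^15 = [5, 1, 12, 2, 11, 3, 6, 7, 8, 9, 10, 0, 4] = (0 5 3 2 12 4 11)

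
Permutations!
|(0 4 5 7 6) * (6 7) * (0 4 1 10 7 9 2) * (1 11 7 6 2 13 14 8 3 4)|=|(0 11 7 9 13 14 8 3 4 5 2)(1 10 6)|=33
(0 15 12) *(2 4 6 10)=(0 15 12)(2 4 6 10)=[15, 1, 4, 3, 6, 5, 10, 7, 8, 9, 2, 11, 0, 13, 14, 12]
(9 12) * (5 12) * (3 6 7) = (3 6 7)(5 12 9) = [0, 1, 2, 6, 4, 12, 7, 3, 8, 5, 10, 11, 9]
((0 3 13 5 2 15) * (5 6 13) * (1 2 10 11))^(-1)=(0 15 2 1 11 10 5 3)(6 13)=[15, 11, 1, 0, 4, 3, 13, 7, 8, 9, 5, 10, 12, 6, 14, 2]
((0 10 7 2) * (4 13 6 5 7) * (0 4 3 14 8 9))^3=(0 14)(2 6)(3 9)(4 5)(7 13)(8 10)=[14, 1, 6, 9, 5, 4, 2, 13, 10, 3, 8, 11, 12, 7, 0]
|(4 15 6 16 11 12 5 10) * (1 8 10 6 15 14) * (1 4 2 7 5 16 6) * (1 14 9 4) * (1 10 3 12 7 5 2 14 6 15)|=22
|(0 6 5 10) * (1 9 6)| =|(0 1 9 6 5 10)| =6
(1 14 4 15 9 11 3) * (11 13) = (1 14 4 15 9 13 11 3) = [0, 14, 2, 1, 15, 5, 6, 7, 8, 13, 10, 3, 12, 11, 4, 9]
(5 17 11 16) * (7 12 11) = (5 17 7 12 11 16) = [0, 1, 2, 3, 4, 17, 6, 12, 8, 9, 10, 16, 11, 13, 14, 15, 5, 7]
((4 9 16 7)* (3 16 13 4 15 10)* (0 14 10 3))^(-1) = (0 10 14)(3 15 7 16)(4 13 9) = [10, 1, 2, 15, 13, 5, 6, 16, 8, 4, 14, 11, 12, 9, 0, 7, 3]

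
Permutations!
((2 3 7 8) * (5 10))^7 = (2 8 7 3)(5 10) = [0, 1, 8, 2, 4, 10, 6, 3, 7, 9, 5]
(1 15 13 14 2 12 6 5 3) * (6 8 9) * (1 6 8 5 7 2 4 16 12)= (1 15 13 14 4 16 12 5 3 6 7 2)(8 9)= [0, 15, 1, 6, 16, 3, 7, 2, 9, 8, 10, 11, 5, 14, 4, 13, 12]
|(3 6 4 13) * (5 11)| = 4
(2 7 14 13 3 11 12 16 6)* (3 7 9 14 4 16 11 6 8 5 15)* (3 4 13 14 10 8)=(2 9 10 8 5 15 4 16 3 6)(7 13)(11 12)=[0, 1, 9, 6, 16, 15, 2, 13, 5, 10, 8, 12, 11, 7, 14, 4, 3]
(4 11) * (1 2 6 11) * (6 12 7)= [0, 2, 12, 3, 1, 5, 11, 6, 8, 9, 10, 4, 7]= (1 2 12 7 6 11 4)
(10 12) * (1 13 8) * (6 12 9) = [0, 13, 2, 3, 4, 5, 12, 7, 1, 6, 9, 11, 10, 8] = (1 13 8)(6 12 10 9)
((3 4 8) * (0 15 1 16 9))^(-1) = (0 9 16 1 15)(3 8 4) = [9, 15, 2, 8, 3, 5, 6, 7, 4, 16, 10, 11, 12, 13, 14, 0, 1]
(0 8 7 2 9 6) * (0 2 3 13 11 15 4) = [8, 1, 9, 13, 0, 5, 2, 3, 7, 6, 10, 15, 12, 11, 14, 4] = (0 8 7 3 13 11 15 4)(2 9 6)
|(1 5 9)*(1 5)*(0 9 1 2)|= 5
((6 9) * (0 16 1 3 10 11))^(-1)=[11, 16, 2, 1, 4, 5, 9, 7, 8, 6, 3, 10, 12, 13, 14, 15, 0]=(0 11 10 3 1 16)(6 9)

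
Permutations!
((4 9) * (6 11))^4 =(11) =[0, 1, 2, 3, 4, 5, 6, 7, 8, 9, 10, 11]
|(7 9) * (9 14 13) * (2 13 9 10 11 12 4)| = 6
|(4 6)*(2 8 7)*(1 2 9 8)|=6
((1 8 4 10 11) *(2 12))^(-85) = [0, 1, 12, 3, 4, 5, 6, 7, 8, 9, 10, 11, 2] = (2 12)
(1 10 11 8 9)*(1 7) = (1 10 11 8 9 7) = [0, 10, 2, 3, 4, 5, 6, 1, 9, 7, 11, 8]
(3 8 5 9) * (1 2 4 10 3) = (1 2 4 10 3 8 5 9) = [0, 2, 4, 8, 10, 9, 6, 7, 5, 1, 3]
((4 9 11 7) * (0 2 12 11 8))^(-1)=(0 8 9 4 7 11 12 2)=[8, 1, 0, 3, 7, 5, 6, 11, 9, 4, 10, 12, 2]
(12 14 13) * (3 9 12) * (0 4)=(0 4)(3 9 12 14 13)=[4, 1, 2, 9, 0, 5, 6, 7, 8, 12, 10, 11, 14, 3, 13]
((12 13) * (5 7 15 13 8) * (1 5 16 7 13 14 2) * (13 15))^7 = [0, 15, 5, 3, 4, 14, 6, 12, 7, 9, 10, 11, 16, 8, 1, 2, 13] = (1 15 2 5 14)(7 12 16 13 8)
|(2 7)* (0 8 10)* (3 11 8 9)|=|(0 9 3 11 8 10)(2 7)|=6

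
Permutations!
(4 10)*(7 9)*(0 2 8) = (0 2 8)(4 10)(7 9) = [2, 1, 8, 3, 10, 5, 6, 9, 0, 7, 4]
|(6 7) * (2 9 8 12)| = 4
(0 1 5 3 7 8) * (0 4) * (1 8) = (0 8 4)(1 5 3 7) = [8, 5, 2, 7, 0, 3, 6, 1, 4]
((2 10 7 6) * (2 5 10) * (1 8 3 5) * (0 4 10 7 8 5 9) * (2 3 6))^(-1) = (0 9 3 2 7 5 1 6 8 10 4) = [9, 6, 7, 2, 0, 1, 8, 5, 10, 3, 4]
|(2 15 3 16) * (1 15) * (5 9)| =|(1 15 3 16 2)(5 9)| =10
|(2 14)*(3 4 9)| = 6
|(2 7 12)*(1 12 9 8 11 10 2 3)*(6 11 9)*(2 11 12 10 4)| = 18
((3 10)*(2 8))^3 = (2 8)(3 10) = [0, 1, 8, 10, 4, 5, 6, 7, 2, 9, 3]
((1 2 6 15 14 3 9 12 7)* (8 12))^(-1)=[0, 7, 1, 14, 4, 5, 2, 12, 9, 3, 10, 11, 8, 13, 15, 6]=(1 7 12 8 9 3 14 15 6 2)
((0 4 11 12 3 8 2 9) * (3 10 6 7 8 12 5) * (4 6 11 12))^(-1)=[9, 1, 8, 5, 3, 11, 0, 6, 7, 2, 12, 10, 4]=(0 9 2 8 7 6)(3 5 11 10 12 4)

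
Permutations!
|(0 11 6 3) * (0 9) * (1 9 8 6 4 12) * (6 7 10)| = 30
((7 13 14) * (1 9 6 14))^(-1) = [0, 13, 2, 3, 4, 5, 9, 14, 8, 1, 10, 11, 12, 7, 6] = (1 13 7 14 6 9)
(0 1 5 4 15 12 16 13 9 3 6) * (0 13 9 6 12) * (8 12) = (0 1 5 4 15)(3 8 12 16 9)(6 13) = [1, 5, 2, 8, 15, 4, 13, 7, 12, 3, 10, 11, 16, 6, 14, 0, 9]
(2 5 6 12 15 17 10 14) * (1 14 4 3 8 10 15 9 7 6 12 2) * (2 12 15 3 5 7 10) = (1 14)(2 7 6 12 9 10 4 5 15 17 3 8) = [0, 14, 7, 8, 5, 15, 12, 6, 2, 10, 4, 11, 9, 13, 1, 17, 16, 3]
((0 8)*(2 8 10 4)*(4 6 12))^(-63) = (12) = [0, 1, 2, 3, 4, 5, 6, 7, 8, 9, 10, 11, 12]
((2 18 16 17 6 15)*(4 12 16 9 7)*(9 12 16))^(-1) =(2 15 6 17 16 4 7 9 12 18) =[0, 1, 15, 3, 7, 5, 17, 9, 8, 12, 10, 11, 18, 13, 14, 6, 4, 16, 2]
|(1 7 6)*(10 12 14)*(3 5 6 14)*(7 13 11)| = |(1 13 11 7 14 10 12 3 5 6)| = 10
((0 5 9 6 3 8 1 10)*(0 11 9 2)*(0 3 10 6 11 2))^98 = (11)(1 10 3)(2 8 6) = [0, 10, 8, 1, 4, 5, 2, 7, 6, 9, 3, 11]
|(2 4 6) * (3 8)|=|(2 4 6)(3 8)|=6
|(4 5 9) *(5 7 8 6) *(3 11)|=6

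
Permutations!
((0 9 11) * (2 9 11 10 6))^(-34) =[0, 1, 10, 3, 4, 5, 9, 7, 8, 6, 2, 11] =(11)(2 10)(6 9)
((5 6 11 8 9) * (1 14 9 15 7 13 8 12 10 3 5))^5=(1 9 14)(3 10 12 11 6 5)(7 13 8 15)=[0, 9, 2, 10, 4, 3, 5, 13, 15, 14, 12, 6, 11, 8, 1, 7]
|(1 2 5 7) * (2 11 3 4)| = |(1 11 3 4 2 5 7)| = 7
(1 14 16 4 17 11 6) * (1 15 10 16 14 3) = (1 3)(4 17 11 6 15 10 16) = [0, 3, 2, 1, 17, 5, 15, 7, 8, 9, 16, 6, 12, 13, 14, 10, 4, 11]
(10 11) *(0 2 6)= (0 2 6)(10 11)= [2, 1, 6, 3, 4, 5, 0, 7, 8, 9, 11, 10]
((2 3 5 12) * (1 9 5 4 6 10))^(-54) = [0, 1, 2, 3, 4, 5, 6, 7, 8, 9, 10, 11, 12] = (12)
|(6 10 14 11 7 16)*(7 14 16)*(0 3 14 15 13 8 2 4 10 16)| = 10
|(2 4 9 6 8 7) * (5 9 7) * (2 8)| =|(2 4 7 8 5 9 6)| =7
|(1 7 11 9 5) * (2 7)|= |(1 2 7 11 9 5)|= 6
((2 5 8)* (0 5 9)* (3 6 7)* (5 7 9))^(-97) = (0 6 7 9 3)(2 8 5) = [6, 1, 8, 0, 4, 2, 7, 9, 5, 3]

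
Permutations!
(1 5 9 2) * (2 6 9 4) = (1 5 4 2)(6 9) = [0, 5, 1, 3, 2, 4, 9, 7, 8, 6]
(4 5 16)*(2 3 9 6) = (2 3 9 6)(4 5 16) = [0, 1, 3, 9, 5, 16, 2, 7, 8, 6, 10, 11, 12, 13, 14, 15, 4]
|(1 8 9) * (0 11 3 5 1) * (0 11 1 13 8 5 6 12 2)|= |(0 1 5 13 8 9 11 3 6 12 2)|= 11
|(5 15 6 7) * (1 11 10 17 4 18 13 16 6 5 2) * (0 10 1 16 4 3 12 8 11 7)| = 12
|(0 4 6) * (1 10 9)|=3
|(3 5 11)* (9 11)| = |(3 5 9 11)| = 4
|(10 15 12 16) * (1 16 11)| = |(1 16 10 15 12 11)| = 6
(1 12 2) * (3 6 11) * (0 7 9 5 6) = [7, 12, 1, 0, 4, 6, 11, 9, 8, 5, 10, 3, 2] = (0 7 9 5 6 11 3)(1 12 2)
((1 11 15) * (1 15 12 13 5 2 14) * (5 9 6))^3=(15)(1 13 5)(2 11 9)(6 14 12)=[0, 13, 11, 3, 4, 1, 14, 7, 8, 2, 10, 9, 6, 5, 12, 15]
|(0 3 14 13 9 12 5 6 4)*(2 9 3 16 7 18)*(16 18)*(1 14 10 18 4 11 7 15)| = 30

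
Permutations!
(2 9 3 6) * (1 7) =(1 7)(2 9 3 6) =[0, 7, 9, 6, 4, 5, 2, 1, 8, 3]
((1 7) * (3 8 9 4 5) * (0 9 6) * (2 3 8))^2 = (0 4 8)(5 6 9) = [4, 1, 2, 3, 8, 6, 9, 7, 0, 5]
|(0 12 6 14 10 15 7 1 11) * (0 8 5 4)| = |(0 12 6 14 10 15 7 1 11 8 5 4)| = 12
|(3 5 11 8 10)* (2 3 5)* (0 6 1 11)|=|(0 6 1 11 8 10 5)(2 3)|=14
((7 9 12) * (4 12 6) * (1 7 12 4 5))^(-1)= (12)(1 5 6 9 7)= [0, 5, 2, 3, 4, 6, 9, 1, 8, 7, 10, 11, 12]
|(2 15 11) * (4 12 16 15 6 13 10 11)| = 20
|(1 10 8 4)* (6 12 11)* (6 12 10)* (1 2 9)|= 14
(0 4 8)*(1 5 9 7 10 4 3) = (0 3 1 5 9 7 10 4 8) = [3, 5, 2, 1, 8, 9, 6, 10, 0, 7, 4]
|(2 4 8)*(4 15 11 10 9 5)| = |(2 15 11 10 9 5 4 8)| = 8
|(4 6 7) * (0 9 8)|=3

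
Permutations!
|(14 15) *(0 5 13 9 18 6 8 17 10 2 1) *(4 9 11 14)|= 15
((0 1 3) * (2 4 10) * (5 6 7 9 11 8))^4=(0 1 3)(2 4 10)(5 11 7)(6 8 9)=[1, 3, 4, 0, 10, 11, 8, 5, 9, 6, 2, 7]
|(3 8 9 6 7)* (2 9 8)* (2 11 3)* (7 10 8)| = 6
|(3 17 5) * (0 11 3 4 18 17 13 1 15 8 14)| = |(0 11 3 13 1 15 8 14)(4 18 17 5)| = 8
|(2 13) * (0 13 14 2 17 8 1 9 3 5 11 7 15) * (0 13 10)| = 10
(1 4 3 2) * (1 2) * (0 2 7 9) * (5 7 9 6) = [2, 4, 9, 1, 3, 7, 5, 6, 8, 0] = (0 2 9)(1 4 3)(5 7 6)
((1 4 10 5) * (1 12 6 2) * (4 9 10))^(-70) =[0, 1, 2, 3, 4, 5, 6, 7, 8, 9, 10, 11, 12] =(12)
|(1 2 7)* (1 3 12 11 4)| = 7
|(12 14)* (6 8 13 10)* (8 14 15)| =7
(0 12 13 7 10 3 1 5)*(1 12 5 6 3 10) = [5, 6, 2, 12, 4, 0, 3, 1, 8, 9, 10, 11, 13, 7] = (0 5)(1 6 3 12 13 7)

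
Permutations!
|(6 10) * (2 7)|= 2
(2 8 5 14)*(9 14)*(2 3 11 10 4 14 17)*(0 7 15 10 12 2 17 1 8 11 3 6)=(17)(0 7 15 10 4 14 6)(1 8 5 9)(2 11 12)=[7, 8, 11, 3, 14, 9, 0, 15, 5, 1, 4, 12, 2, 13, 6, 10, 16, 17]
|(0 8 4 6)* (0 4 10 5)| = 4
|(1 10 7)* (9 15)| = |(1 10 7)(9 15)| = 6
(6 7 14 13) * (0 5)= (0 5)(6 7 14 13)= [5, 1, 2, 3, 4, 0, 7, 14, 8, 9, 10, 11, 12, 6, 13]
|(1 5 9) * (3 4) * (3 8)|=3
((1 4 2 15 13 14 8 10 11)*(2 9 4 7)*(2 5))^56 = [0, 14, 11, 3, 4, 10, 6, 8, 2, 9, 15, 13, 12, 7, 5, 1] = (1 14 5 10 15)(2 11 13 7 8)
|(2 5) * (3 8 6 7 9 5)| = |(2 3 8 6 7 9 5)| = 7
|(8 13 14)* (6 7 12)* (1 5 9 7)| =6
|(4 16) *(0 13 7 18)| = |(0 13 7 18)(4 16)| = 4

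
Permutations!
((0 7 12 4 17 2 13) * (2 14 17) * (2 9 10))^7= [13, 1, 10, 3, 12, 5, 6, 0, 8, 4, 9, 11, 7, 2, 17, 15, 16, 14]= (0 13 2 10 9 4 12 7)(14 17)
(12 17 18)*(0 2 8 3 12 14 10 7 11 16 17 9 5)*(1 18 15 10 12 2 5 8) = (0 5)(1 18 14 12 9 8 3 2)(7 11 16 17 15 10) = [5, 18, 1, 2, 4, 0, 6, 11, 3, 8, 7, 16, 9, 13, 12, 10, 17, 15, 14]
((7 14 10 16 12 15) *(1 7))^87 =[0, 10, 2, 3, 4, 5, 6, 16, 8, 9, 15, 11, 7, 13, 12, 14, 1] =(1 10 15 14 12 7 16)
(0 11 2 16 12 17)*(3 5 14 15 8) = [11, 1, 16, 5, 4, 14, 6, 7, 3, 9, 10, 2, 17, 13, 15, 8, 12, 0] = (0 11 2 16 12 17)(3 5 14 15 8)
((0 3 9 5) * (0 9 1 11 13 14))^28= [13, 0, 2, 14, 4, 5, 6, 7, 8, 9, 10, 3, 12, 1, 11]= (0 13 1)(3 14 11)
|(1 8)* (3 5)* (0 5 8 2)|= 6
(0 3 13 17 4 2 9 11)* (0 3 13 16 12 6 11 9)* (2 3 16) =(0 13 17 4 3 2)(6 11 16 12) =[13, 1, 0, 2, 3, 5, 11, 7, 8, 9, 10, 16, 6, 17, 14, 15, 12, 4]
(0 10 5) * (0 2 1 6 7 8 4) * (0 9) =(0 10 5 2 1 6 7 8 4 9) =[10, 6, 1, 3, 9, 2, 7, 8, 4, 0, 5]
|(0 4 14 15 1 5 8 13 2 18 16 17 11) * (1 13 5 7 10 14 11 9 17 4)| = 12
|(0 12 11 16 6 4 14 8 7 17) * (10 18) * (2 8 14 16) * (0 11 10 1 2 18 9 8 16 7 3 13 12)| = 18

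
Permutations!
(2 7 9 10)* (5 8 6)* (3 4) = (2 7 9 10)(3 4)(5 8 6) = [0, 1, 7, 4, 3, 8, 5, 9, 6, 10, 2]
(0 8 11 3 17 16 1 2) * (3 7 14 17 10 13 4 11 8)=(0 3 10 13 4 11 7 14 17 16 1 2)=[3, 2, 0, 10, 11, 5, 6, 14, 8, 9, 13, 7, 12, 4, 17, 15, 1, 16]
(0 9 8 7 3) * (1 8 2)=[9, 8, 1, 0, 4, 5, 6, 3, 7, 2]=(0 9 2 1 8 7 3)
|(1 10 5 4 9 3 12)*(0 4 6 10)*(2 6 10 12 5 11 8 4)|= |(0 2 6 12 1)(3 5 10 11 8 4 9)|= 35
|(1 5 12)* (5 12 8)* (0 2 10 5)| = 10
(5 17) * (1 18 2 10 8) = (1 18 2 10 8)(5 17) = [0, 18, 10, 3, 4, 17, 6, 7, 1, 9, 8, 11, 12, 13, 14, 15, 16, 5, 2]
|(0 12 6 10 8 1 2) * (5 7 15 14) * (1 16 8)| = |(0 12 6 10 1 2)(5 7 15 14)(8 16)| = 12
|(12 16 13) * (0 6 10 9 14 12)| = |(0 6 10 9 14 12 16 13)| = 8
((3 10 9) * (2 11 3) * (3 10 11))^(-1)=(2 9 10 11 3)=[0, 1, 9, 2, 4, 5, 6, 7, 8, 10, 11, 3]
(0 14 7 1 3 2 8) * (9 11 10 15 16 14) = (0 9 11 10 15 16 14 7 1 3 2 8) = [9, 3, 8, 2, 4, 5, 6, 1, 0, 11, 15, 10, 12, 13, 7, 16, 14]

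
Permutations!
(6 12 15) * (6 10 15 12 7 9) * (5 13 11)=(5 13 11)(6 7 9)(10 15)=[0, 1, 2, 3, 4, 13, 7, 9, 8, 6, 15, 5, 12, 11, 14, 10]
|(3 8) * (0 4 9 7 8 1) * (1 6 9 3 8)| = |(0 4 3 6 9 7 1)| = 7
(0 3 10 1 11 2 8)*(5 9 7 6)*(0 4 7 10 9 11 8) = (0 3 9 10 1 8 4 7 6 5 11 2) = [3, 8, 0, 9, 7, 11, 5, 6, 4, 10, 1, 2]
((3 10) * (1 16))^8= (16)= [0, 1, 2, 3, 4, 5, 6, 7, 8, 9, 10, 11, 12, 13, 14, 15, 16]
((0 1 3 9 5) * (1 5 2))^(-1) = [5, 2, 9, 1, 4, 0, 6, 7, 8, 3] = (0 5)(1 2 9 3)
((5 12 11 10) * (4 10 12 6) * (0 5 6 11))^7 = (0 12 11 5)(4 10 6) = [12, 1, 2, 3, 10, 0, 4, 7, 8, 9, 6, 5, 11]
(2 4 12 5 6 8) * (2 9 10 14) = (2 4 12 5 6 8 9 10 14) = [0, 1, 4, 3, 12, 6, 8, 7, 9, 10, 14, 11, 5, 13, 2]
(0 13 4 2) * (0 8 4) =(0 13)(2 8 4) =[13, 1, 8, 3, 2, 5, 6, 7, 4, 9, 10, 11, 12, 0]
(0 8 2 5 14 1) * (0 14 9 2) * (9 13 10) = [8, 14, 5, 3, 4, 13, 6, 7, 0, 2, 9, 11, 12, 10, 1] = (0 8)(1 14)(2 5 13 10 9)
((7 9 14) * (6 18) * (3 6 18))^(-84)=(18)=[0, 1, 2, 3, 4, 5, 6, 7, 8, 9, 10, 11, 12, 13, 14, 15, 16, 17, 18]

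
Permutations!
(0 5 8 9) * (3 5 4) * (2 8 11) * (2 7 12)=[4, 1, 8, 5, 3, 11, 6, 12, 9, 0, 10, 7, 2]=(0 4 3 5 11 7 12 2 8 9)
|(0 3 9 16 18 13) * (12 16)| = 7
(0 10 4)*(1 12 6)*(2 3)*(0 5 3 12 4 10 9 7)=(0 9 7)(1 4 5 3 2 12 6)=[9, 4, 12, 2, 5, 3, 1, 0, 8, 7, 10, 11, 6]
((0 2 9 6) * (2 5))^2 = (0 2 6 5 9) = [2, 1, 6, 3, 4, 9, 5, 7, 8, 0]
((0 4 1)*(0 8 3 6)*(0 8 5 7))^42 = (8)(0 1 7 4 5) = [1, 7, 2, 3, 5, 0, 6, 4, 8]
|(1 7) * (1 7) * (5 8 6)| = 3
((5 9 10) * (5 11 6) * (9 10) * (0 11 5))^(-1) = (0 6 11)(5 10) = [6, 1, 2, 3, 4, 10, 11, 7, 8, 9, 5, 0]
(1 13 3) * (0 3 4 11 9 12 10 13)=(0 3 1)(4 11 9 12 10 13)=[3, 0, 2, 1, 11, 5, 6, 7, 8, 12, 13, 9, 10, 4]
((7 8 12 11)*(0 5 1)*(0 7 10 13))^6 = (0 11 7)(1 13 12)(5 10 8) = [11, 13, 2, 3, 4, 10, 6, 0, 5, 9, 8, 7, 1, 12]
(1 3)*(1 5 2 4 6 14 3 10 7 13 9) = (1 10 7 13 9)(2 4 6 14 3 5) = [0, 10, 4, 5, 6, 2, 14, 13, 8, 1, 7, 11, 12, 9, 3]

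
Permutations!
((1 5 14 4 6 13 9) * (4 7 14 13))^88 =[0, 1, 2, 3, 4, 5, 6, 7, 8, 9, 10, 11, 12, 13, 14] =(14)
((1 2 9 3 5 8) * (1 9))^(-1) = [0, 2, 1, 9, 4, 3, 6, 7, 5, 8] = (1 2)(3 9 8 5)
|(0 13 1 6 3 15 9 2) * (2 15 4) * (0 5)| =|(0 13 1 6 3 4 2 5)(9 15)| =8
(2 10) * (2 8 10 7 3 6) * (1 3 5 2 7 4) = (1 3 6 7 5 2 4)(8 10) = [0, 3, 4, 6, 1, 2, 7, 5, 10, 9, 8]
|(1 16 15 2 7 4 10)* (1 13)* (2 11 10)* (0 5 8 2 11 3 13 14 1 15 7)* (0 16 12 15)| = |(0 5 8 2 16 7 4 11 10 14 1 12 15 3 13)| = 15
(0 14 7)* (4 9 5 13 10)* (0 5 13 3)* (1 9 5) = [14, 9, 2, 0, 5, 3, 6, 1, 8, 13, 4, 11, 12, 10, 7] = (0 14 7 1 9 13 10 4 5 3)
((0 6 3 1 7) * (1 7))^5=(0 6 3 7)=[6, 1, 2, 7, 4, 5, 3, 0]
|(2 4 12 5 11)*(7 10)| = 10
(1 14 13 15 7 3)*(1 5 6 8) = (1 14 13 15 7 3 5 6 8) = [0, 14, 2, 5, 4, 6, 8, 3, 1, 9, 10, 11, 12, 15, 13, 7]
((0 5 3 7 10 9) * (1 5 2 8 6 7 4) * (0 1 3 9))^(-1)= (0 10 7 6 8 2)(1 9 5)(3 4)= [10, 9, 0, 4, 3, 1, 8, 6, 2, 5, 7]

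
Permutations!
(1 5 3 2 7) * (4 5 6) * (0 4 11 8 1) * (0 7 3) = (0 4 5)(1 6 11 8)(2 3) = [4, 6, 3, 2, 5, 0, 11, 7, 1, 9, 10, 8]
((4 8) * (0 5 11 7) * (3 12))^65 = [5, 1, 2, 12, 8, 11, 6, 0, 4, 9, 10, 7, 3] = (0 5 11 7)(3 12)(4 8)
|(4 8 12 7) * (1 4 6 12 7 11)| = 7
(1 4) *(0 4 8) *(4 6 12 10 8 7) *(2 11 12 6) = (0 2 11 12 10 8)(1 7 4) = [2, 7, 11, 3, 1, 5, 6, 4, 0, 9, 8, 12, 10]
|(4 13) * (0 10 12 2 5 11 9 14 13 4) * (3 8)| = 18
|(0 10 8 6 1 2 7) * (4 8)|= 8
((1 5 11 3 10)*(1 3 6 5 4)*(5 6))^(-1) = (1 4)(3 10)(5 11) = [0, 4, 2, 10, 1, 11, 6, 7, 8, 9, 3, 5]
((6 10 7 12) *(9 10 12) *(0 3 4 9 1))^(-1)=(0 1 7 10 9 4 3)(6 12)=[1, 7, 2, 0, 3, 5, 12, 10, 8, 4, 9, 11, 6]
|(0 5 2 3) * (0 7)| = 5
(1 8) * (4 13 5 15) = [0, 8, 2, 3, 13, 15, 6, 7, 1, 9, 10, 11, 12, 5, 14, 4] = (1 8)(4 13 5 15)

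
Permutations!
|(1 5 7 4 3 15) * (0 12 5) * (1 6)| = 9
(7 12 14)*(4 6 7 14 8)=(14)(4 6 7 12 8)=[0, 1, 2, 3, 6, 5, 7, 12, 4, 9, 10, 11, 8, 13, 14]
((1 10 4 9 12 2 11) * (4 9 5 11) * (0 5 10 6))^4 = (0 6 1 11 5)(2 12 9 10 4) = [6, 11, 12, 3, 2, 0, 1, 7, 8, 10, 4, 5, 9]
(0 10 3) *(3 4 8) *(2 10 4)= (0 4 8 3)(2 10)= [4, 1, 10, 0, 8, 5, 6, 7, 3, 9, 2]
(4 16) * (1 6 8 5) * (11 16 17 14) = (1 6 8 5)(4 17 14 11 16) = [0, 6, 2, 3, 17, 1, 8, 7, 5, 9, 10, 16, 12, 13, 11, 15, 4, 14]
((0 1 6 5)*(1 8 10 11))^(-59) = (0 1 8 6 10 5 11) = [1, 8, 2, 3, 4, 11, 10, 7, 6, 9, 5, 0]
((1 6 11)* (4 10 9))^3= [0, 1, 2, 3, 4, 5, 6, 7, 8, 9, 10, 11]= (11)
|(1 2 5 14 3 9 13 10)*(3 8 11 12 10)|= |(1 2 5 14 8 11 12 10)(3 9 13)|= 24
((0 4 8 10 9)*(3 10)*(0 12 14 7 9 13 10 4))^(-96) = (14) = [0, 1, 2, 3, 4, 5, 6, 7, 8, 9, 10, 11, 12, 13, 14]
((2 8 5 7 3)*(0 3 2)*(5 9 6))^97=[3, 1, 8, 0, 4, 7, 5, 2, 9, 6]=(0 3)(2 8 9 6 5 7)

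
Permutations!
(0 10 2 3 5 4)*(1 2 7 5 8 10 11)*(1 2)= (0 11 2 3 8 10 7 5 4)= [11, 1, 3, 8, 0, 4, 6, 5, 10, 9, 7, 2]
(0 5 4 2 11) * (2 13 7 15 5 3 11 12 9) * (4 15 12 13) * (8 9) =(0 3 11)(2 13 7 12 8 9)(5 15) =[3, 1, 13, 11, 4, 15, 6, 12, 9, 2, 10, 0, 8, 7, 14, 5]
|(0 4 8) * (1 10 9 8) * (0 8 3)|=|(0 4 1 10 9 3)|=6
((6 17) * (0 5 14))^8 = [14, 1, 2, 3, 4, 0, 6, 7, 8, 9, 10, 11, 12, 13, 5, 15, 16, 17] = (17)(0 14 5)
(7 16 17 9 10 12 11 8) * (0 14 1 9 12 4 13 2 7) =[14, 9, 7, 3, 13, 5, 6, 16, 0, 10, 4, 8, 11, 2, 1, 15, 17, 12] =(0 14 1 9 10 4 13 2 7 16 17 12 11 8)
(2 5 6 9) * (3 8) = (2 5 6 9)(3 8) = [0, 1, 5, 8, 4, 6, 9, 7, 3, 2]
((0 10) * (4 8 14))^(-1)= (0 10)(4 14 8)= [10, 1, 2, 3, 14, 5, 6, 7, 4, 9, 0, 11, 12, 13, 8]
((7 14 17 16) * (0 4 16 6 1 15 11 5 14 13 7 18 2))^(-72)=[18, 17, 16, 3, 2, 15, 14, 7, 8, 9, 10, 1, 12, 13, 11, 6, 0, 5, 4]=(0 18 4 2 16)(1 17 5 15 6 14 11)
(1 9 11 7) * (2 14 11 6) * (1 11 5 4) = (1 9 6 2 14 5 4)(7 11) = [0, 9, 14, 3, 1, 4, 2, 11, 8, 6, 10, 7, 12, 13, 5]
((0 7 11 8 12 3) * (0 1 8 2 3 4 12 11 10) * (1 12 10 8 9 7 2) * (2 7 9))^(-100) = (12) = [0, 1, 2, 3, 4, 5, 6, 7, 8, 9, 10, 11, 12]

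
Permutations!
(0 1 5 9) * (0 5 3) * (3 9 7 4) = (0 1 9 5 7 4 3) = [1, 9, 2, 0, 3, 7, 6, 4, 8, 5]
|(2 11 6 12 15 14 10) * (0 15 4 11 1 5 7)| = |(0 15 14 10 2 1 5 7)(4 11 6 12)| = 8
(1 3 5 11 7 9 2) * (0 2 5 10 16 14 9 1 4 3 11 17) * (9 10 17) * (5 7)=[2, 11, 4, 17, 3, 9, 6, 1, 8, 7, 16, 5, 12, 13, 10, 15, 14, 0]=(0 2 4 3 17)(1 11 5 9 7)(10 16 14)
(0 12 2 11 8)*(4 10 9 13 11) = [12, 1, 4, 3, 10, 5, 6, 7, 0, 13, 9, 8, 2, 11] = (0 12 2 4 10 9 13 11 8)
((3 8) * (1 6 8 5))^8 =(1 3 6 5 8) =[0, 3, 2, 6, 4, 8, 5, 7, 1]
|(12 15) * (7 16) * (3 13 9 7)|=|(3 13 9 7 16)(12 15)|=10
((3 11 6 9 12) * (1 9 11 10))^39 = (1 10 3 12 9)(6 11) = [0, 10, 2, 12, 4, 5, 11, 7, 8, 1, 3, 6, 9]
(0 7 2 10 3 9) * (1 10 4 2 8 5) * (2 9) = (0 7 8 5 1 10 3 2 4 9) = [7, 10, 4, 2, 9, 1, 6, 8, 5, 0, 3]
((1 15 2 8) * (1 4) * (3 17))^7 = [0, 2, 4, 17, 15, 5, 6, 7, 1, 9, 10, 11, 12, 13, 14, 8, 16, 3] = (1 2 4 15 8)(3 17)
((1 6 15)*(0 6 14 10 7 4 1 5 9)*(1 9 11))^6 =(0 14 6 10 15 7 5 4 11 9 1) =[14, 0, 2, 3, 11, 4, 10, 5, 8, 1, 15, 9, 12, 13, 6, 7]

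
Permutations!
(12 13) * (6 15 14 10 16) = [0, 1, 2, 3, 4, 5, 15, 7, 8, 9, 16, 11, 13, 12, 10, 14, 6] = (6 15 14 10 16)(12 13)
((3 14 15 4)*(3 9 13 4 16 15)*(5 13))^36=(16)=[0, 1, 2, 3, 4, 5, 6, 7, 8, 9, 10, 11, 12, 13, 14, 15, 16]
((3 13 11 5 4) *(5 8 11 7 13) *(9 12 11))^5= [0, 1, 2, 4, 5, 3, 6, 13, 9, 12, 10, 8, 11, 7]= (3 4 5)(7 13)(8 9 12 11)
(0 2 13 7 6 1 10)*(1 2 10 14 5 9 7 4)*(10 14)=(0 14 5 9 7 6 2 13 4 1 10)=[14, 10, 13, 3, 1, 9, 2, 6, 8, 7, 0, 11, 12, 4, 5]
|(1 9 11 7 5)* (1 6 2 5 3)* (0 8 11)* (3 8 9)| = |(0 9)(1 3)(2 5 6)(7 8 11)| = 6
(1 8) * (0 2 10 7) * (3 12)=[2, 8, 10, 12, 4, 5, 6, 0, 1, 9, 7, 11, 3]=(0 2 10 7)(1 8)(3 12)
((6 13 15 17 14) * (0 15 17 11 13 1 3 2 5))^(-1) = (0 5 2 3 1 6 14 17 13 11 15) = [5, 6, 3, 1, 4, 2, 14, 7, 8, 9, 10, 15, 12, 11, 17, 0, 16, 13]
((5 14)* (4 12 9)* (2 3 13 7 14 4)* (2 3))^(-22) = (3 7 5 12)(4 9 13 14) = [0, 1, 2, 7, 9, 12, 6, 5, 8, 13, 10, 11, 3, 14, 4]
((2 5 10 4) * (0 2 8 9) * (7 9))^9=[2, 1, 5, 3, 8, 10, 6, 9, 7, 0, 4]=(0 2 5 10 4 8 7 9)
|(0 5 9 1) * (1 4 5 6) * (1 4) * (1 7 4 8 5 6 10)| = |(0 10 1)(4 6 8 5 9 7)| = 6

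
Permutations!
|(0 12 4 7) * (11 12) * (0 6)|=|(0 11 12 4 7 6)|=6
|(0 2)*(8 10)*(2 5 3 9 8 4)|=|(0 5 3 9 8 10 4 2)|=8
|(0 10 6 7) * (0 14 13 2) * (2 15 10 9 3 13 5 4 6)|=|(0 9 3 13 15 10 2)(4 6 7 14 5)|=35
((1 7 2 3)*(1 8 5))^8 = [0, 2, 8, 5, 4, 7, 6, 3, 1] = (1 2 8)(3 5 7)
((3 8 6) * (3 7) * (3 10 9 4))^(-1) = [0, 1, 2, 4, 9, 5, 8, 6, 3, 10, 7] = (3 4 9 10 7 6 8)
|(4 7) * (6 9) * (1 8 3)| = 6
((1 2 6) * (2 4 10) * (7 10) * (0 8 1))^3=(0 4 2 8 7 6 1 10)=[4, 10, 8, 3, 2, 5, 1, 6, 7, 9, 0]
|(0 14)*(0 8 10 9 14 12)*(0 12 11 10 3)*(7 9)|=8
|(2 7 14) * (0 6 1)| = 3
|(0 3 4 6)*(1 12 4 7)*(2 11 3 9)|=|(0 9 2 11 3 7 1 12 4 6)|=10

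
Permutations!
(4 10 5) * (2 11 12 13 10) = (2 11 12 13 10 5 4) = [0, 1, 11, 3, 2, 4, 6, 7, 8, 9, 5, 12, 13, 10]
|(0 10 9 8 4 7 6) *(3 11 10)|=9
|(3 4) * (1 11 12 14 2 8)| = 6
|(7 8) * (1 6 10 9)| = |(1 6 10 9)(7 8)| = 4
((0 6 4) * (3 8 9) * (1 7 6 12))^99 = (0 7)(1 4)(6 12) = [7, 4, 2, 3, 1, 5, 12, 0, 8, 9, 10, 11, 6]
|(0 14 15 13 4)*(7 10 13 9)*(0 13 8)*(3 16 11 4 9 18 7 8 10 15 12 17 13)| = 84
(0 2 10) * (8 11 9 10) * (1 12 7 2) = [1, 12, 8, 3, 4, 5, 6, 2, 11, 10, 0, 9, 7] = (0 1 12 7 2 8 11 9 10)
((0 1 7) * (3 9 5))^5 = (0 7 1)(3 5 9) = [7, 0, 2, 5, 4, 9, 6, 1, 8, 3]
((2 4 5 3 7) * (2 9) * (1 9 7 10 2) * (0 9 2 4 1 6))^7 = (0 9 6)(1 2)(3 5 4 10) = [9, 2, 1, 5, 10, 4, 0, 7, 8, 6, 3]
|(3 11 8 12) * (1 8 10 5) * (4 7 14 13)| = |(1 8 12 3 11 10 5)(4 7 14 13)| = 28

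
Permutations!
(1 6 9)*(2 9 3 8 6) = (1 2 9)(3 8 6) = [0, 2, 9, 8, 4, 5, 3, 7, 6, 1]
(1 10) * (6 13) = (1 10)(6 13) = [0, 10, 2, 3, 4, 5, 13, 7, 8, 9, 1, 11, 12, 6]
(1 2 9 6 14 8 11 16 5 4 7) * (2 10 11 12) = [0, 10, 9, 3, 7, 4, 14, 1, 12, 6, 11, 16, 2, 13, 8, 15, 5] = (1 10 11 16 5 4 7)(2 9 6 14 8 12)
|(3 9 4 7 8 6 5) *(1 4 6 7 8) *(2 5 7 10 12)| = 11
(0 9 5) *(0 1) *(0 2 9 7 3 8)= (0 7 3 8)(1 2 9 5)= [7, 2, 9, 8, 4, 1, 6, 3, 0, 5]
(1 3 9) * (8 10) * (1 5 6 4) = (1 3 9 5 6 4)(8 10) = [0, 3, 2, 9, 1, 6, 4, 7, 10, 5, 8]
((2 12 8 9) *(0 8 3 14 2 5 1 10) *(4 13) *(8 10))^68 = (14) = [0, 1, 2, 3, 4, 5, 6, 7, 8, 9, 10, 11, 12, 13, 14]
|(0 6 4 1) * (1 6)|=2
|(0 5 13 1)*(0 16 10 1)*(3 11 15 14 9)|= 15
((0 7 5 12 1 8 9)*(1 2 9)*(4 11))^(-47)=(0 7 5 12 2 9)(1 8)(4 11)=[7, 8, 9, 3, 11, 12, 6, 5, 1, 0, 10, 4, 2]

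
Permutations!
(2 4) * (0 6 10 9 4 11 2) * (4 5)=[6, 1, 11, 3, 0, 4, 10, 7, 8, 5, 9, 2]=(0 6 10 9 5 4)(2 11)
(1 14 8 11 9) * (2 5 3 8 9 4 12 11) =(1 14 9)(2 5 3 8)(4 12 11) =[0, 14, 5, 8, 12, 3, 6, 7, 2, 1, 10, 4, 11, 13, 9]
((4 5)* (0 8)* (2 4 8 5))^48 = (8) = [0, 1, 2, 3, 4, 5, 6, 7, 8]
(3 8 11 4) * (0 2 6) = (0 2 6)(3 8 11 4) = [2, 1, 6, 8, 3, 5, 0, 7, 11, 9, 10, 4]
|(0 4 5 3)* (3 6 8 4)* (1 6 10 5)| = 4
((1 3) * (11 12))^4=(12)=[0, 1, 2, 3, 4, 5, 6, 7, 8, 9, 10, 11, 12]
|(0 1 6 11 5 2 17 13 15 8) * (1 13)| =12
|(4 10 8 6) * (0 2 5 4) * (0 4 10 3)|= |(0 2 5 10 8 6 4 3)|= 8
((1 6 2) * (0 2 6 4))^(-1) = (6)(0 4 1 2) = [4, 2, 0, 3, 1, 5, 6]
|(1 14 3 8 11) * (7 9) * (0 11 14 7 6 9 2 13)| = |(0 11 1 7 2 13)(3 8 14)(6 9)| = 6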